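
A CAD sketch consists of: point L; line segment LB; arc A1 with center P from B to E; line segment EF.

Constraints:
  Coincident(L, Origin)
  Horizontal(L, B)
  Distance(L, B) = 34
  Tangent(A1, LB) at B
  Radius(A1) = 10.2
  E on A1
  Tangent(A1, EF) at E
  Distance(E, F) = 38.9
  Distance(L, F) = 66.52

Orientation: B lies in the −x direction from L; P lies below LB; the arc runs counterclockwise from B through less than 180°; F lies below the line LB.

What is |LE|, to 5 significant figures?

45.302

Checks: |PE| = 10.20 ✓; ∠(PE, EF) = 90.00° ✓; |EF| = 38.90 ✓; |LF| = 66.52 ✓.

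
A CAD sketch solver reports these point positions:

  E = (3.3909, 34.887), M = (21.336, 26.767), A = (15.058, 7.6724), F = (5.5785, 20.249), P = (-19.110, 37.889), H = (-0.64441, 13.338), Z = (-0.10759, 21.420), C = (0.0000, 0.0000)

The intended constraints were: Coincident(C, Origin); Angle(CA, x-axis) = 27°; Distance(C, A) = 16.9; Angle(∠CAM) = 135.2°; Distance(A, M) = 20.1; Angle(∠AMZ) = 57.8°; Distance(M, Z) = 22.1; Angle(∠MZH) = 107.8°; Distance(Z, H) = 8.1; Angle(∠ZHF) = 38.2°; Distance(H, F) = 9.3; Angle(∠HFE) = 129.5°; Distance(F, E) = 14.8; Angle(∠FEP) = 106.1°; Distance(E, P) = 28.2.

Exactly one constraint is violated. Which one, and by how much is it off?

Distance(E, P) = 28.2 — off by 5.50.

C = (0.00, 0.00) ✓; CA at 27.00° ✓; |CA| = 16.90 ✓; ∠CAM = 135.2° ✓; |AM| = 20.10 ✓; ∠AMZ = 57.80° ✓; |MZ| = 22.10 ✓; ∠MZH = 107.8° ✓; |ZH| = 8.100 ✓; ∠ZHF = 38.20° ✓; |HF| = 9.300 ✓; ∠HFE = 129.5° ✓; |FE| = 14.80 ✓; ∠FEP = 106.1° ✓; |EP| = 22.70 ✗.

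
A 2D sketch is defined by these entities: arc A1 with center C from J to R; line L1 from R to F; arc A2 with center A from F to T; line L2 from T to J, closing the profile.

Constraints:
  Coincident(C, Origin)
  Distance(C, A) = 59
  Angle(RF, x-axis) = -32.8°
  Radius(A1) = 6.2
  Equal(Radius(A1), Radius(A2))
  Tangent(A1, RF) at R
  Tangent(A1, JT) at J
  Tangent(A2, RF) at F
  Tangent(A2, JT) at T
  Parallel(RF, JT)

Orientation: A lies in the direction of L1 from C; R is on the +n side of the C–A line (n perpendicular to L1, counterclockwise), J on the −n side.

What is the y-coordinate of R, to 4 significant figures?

5.212

The slot axis is L1's direction at -32.8°, so u = (cos -32.8°, sin -32.8°) = (0.8406, -0.5417) and n = (−sin -32.8°, cos -32.8°) = (0.5417, 0.8406). C is at the origin and A lies 59.0 along u from C, so A = 59.0·u = (49.59, -31.96). Tangency of A1 to both parallel lines with radius 6.2 puts R and J at C ± 6.2·n: R = (3.359, 5.212), J = (-3.359, -5.212). So R.y = 5.212.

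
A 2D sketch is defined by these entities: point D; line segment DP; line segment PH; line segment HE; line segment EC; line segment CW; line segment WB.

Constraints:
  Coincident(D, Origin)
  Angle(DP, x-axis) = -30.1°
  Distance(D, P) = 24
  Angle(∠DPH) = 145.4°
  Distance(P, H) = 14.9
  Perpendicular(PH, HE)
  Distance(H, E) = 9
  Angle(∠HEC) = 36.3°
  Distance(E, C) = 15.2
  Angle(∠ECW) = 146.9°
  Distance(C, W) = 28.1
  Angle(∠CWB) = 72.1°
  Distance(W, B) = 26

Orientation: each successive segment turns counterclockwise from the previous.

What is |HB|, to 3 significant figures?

28.7

D is at the origin; DP runs at -30.1° with length 24.0, so P = (20.8, -12.0). ∠DPH = 145.4° gives PH at 4.50° from the x-axis; with |PH| = 14.9, H = (35.6, -10.9). The perpendicularity gives HE at right angles to PH, so HE runs at 94.5°; with |HE| = 9.0, E = (34.9, -1.89). ∠HEC = 36.3° gives EC at -122° from the x-axis; with |EC| = 15.2, C = (26.9, -14.8). ∠ECW = 146.9° gives CW at -88.7° from the x-axis; with |CW| = 28.1, W = (27.5, -42.9). ∠CWB = 72.1° gives WB at 19.2° from the x-axis; with |WB| = 26.0, B = (52.1, -34.4). Then |HB| = |B − H| = 28.7.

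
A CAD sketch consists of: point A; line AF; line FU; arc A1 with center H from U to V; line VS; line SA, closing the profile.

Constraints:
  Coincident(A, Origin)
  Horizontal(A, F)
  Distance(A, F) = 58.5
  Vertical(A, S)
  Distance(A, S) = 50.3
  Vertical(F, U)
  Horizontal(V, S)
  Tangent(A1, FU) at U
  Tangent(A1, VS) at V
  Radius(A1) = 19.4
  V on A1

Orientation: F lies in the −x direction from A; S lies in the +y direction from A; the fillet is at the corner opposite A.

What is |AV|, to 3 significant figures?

63.7

The virtual corner opposite A is at (-58.5, 50.3). A1 meets FU tangentially, so HU is at right angles to FU and tangency of A1 to VS means the radius HV is perpendicular to VS, with radius 19.4, so the center H sits 19.4 in from both sides at H = (-39.1, 30.9). That places the tangent points at U = (-58.5, 30.9) on FU and V = (-39.1, 50.3) on VS. Then |AV| = |V − A| = 63.7.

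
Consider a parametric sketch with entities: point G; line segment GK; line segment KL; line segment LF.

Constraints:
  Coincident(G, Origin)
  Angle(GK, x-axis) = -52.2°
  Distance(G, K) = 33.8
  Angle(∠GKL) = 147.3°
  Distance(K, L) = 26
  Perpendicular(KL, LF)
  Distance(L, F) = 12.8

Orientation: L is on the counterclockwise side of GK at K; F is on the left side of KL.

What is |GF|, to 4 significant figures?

54.72

G is at the origin; GK runs at -52.2° with length 33.8, so K = 33.8·(cos -52.2°, sin -52.2°) = (20.72, -26.71). ∠GKL = 147.3°, so KL runs at -52.2° + (180° − 147.3°) = -19.50° from the x-axis; with |KL| = 26.0, L = K + 26.0·(cos -19.50°, sin -19.50°) = (45.22, -35.39). KL ⟂ LF; with |LF| = 12.8 on the left of KL, F = L + 12.8·(0.3338, 0.9426) = (49.50, -23.32). Then |GF| = |F − G| = 54.72.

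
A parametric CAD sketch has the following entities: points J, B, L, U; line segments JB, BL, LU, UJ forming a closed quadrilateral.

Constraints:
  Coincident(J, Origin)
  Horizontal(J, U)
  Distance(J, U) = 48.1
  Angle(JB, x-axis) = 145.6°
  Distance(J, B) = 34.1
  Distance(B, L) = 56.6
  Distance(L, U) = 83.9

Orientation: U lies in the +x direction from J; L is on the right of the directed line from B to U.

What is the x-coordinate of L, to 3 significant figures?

-27.0

J is at the origin; JU is horizontal with |JU| = 48.1 and U in +x, so U = (48.1, 0). JB runs at 145.6° with |JB| = 34.1, so B = (-28.1, 19.3). L is determined by |BL| = 56.6 and |LU| = 83.9 together: it lies at the intersection of circle(B, 56.6) and circle(U, 83.9). With |BU| = 78.6, the foot of the radical line on BU is 14.9 from B and the perpendicular offset is √(56.6² − 14.9²) = 54.6. Taking the right-of-BU solution: L = (-27.0, -37.3).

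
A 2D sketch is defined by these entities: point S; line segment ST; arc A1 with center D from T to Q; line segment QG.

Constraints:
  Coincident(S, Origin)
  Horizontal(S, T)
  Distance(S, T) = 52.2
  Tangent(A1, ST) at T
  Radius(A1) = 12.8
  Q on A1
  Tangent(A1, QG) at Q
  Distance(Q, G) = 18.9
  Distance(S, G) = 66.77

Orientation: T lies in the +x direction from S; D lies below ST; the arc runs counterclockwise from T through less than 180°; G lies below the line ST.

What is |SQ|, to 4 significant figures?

48.50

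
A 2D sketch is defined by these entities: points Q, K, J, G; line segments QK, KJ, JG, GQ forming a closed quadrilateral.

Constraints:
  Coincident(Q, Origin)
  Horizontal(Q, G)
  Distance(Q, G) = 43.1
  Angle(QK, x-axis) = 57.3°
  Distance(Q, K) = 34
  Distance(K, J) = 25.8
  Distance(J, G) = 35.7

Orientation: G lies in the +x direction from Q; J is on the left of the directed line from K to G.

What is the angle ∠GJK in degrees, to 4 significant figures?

73.93°

Q is at the origin; Q and G share the same y with |QG| = 43.1 and G in +x, so G = (43.1, 0). QK runs at 57.3° with |QK| = 34.0, so K = (18.37, 28.61). J is determined by |KJ| = 25.8 and |JG| = 35.7 together: it lies at the intersection of circle(K, 25.8) and circle(G, 35.7). With |KG| = 37.82, the foot of the radical line on KG is 10.86 from K and the perpendicular offset is √(25.8² − 10.86²) = 23.40. Taking the left-of-KG solution: J = (43.18, 35.70).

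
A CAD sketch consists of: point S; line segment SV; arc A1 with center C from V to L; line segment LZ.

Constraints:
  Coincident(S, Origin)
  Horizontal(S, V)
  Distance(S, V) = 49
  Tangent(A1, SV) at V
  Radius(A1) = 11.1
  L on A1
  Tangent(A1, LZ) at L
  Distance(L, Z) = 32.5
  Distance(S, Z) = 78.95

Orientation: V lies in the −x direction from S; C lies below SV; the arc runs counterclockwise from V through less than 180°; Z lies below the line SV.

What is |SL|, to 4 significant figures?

60.25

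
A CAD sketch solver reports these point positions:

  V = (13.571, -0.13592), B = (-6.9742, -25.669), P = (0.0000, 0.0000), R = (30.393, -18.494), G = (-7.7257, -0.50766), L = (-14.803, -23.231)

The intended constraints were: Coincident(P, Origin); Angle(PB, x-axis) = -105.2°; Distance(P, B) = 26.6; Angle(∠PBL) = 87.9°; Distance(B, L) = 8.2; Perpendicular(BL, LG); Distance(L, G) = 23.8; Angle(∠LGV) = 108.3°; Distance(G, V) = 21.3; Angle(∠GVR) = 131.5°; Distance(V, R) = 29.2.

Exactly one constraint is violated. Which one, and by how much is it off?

Distance(V, R) = 29.2 — off by 4.30.

P = (0.00, 0.00) ✓; PB at -105.2° ✓; |PB| = 26.60 ✓; ∠PBL = 87.90° ✓; |BL| = 8.200 ✓; ∠(BL, LG) = 90.00° ✓; |LG| = 23.80 ✓; ∠LGV = 108.3° ✓; |GV| = 21.30 ✓; ∠GVR = 131.5° ✓; |VR| = 24.90 ✗.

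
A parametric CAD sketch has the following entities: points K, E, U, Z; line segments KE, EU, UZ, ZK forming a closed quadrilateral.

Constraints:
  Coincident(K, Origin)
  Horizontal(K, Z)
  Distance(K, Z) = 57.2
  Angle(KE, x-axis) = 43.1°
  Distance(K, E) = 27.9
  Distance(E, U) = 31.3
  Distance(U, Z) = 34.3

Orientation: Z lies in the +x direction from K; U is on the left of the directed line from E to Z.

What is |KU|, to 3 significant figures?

58.6

K is at the origin; K and Z share the same y with |KZ| = 57.2 and Z in +x, so Z = (57.2, 0). KE runs at 43.1° with |KE| = 27.9, so E = (20.4, 19.1). U is determined by |EU| = 31.3 and |UZ| = 34.3 together: it lies at the intersection of circle(E, 31.3) and circle(Z, 34.3). With |EZ| = 41.5, the foot of the radical line on EZ is 18.4 from E and the perpendicular offset is √(31.3² − 18.4²) = 25.3. Taking the left-of-EZ solution: U = (48.3, 33.1).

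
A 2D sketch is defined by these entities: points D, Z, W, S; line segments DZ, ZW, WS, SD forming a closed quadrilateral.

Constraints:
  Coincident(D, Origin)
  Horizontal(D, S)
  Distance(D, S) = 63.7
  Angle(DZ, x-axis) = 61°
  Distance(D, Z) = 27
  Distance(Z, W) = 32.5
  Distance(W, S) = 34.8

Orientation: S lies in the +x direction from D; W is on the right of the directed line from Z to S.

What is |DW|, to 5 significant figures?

29.568

Checks: |ZW| = 32.50 ✓; |WS| = 34.80 ✓.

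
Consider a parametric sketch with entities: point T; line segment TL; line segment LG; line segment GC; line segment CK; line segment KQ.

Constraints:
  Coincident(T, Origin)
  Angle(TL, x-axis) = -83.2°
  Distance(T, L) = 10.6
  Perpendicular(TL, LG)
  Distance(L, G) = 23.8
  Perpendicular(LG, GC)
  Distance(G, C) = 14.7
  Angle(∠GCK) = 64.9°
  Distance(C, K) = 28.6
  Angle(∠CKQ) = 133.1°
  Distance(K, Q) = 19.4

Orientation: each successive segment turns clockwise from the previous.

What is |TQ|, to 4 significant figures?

27.69

T is at the origin; TL runs at -83.2° with length 10.6, so L = (1.255, -10.53). The perpendicularity gives LG at right angles to TL, so LG runs at -173.2°; with |LG| = 23.8, G = (-22.38, -13.34). LG is perpendicular to GC, so GC runs at 96.80°; with |GC| = 14.7, C = (-24.12, 1.253). ∠GCK = 64.9° gives CK at -18.30° from the x-axis; with |CK| = 28.6, K = (3.036, -7.727). ∠CKQ = 133.1° gives KQ at -65.20° from the x-axis; with |KQ| = 19.4, Q = (11.17, -25.34). Then |TQ| = |Q − T| = 27.69.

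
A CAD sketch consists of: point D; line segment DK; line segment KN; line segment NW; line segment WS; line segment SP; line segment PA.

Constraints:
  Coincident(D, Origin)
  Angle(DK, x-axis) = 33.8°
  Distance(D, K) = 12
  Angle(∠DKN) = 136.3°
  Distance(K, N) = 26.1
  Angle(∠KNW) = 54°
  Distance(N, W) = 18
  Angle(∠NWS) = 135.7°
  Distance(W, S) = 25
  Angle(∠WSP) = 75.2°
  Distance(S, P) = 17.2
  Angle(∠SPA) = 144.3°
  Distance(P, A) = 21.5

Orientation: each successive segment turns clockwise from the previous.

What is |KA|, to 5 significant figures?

15.993

D is at the origin; DK runs at 33.8° with length 12.0, so K = (9.9718, 6.6755). ∠DKN = 136.3° gives KN at -9.9000° from the x-axis; with |KN| = 26.1, N = (35.683, 2.1882). ∠KNW = 54.0° gives NW at -135.90° from the x-axis; with |NW| = 18.0, W = (22.757, -10.338). ∠NWS = 135.7° gives WS at 179.80° from the x-axis; with |WS| = 25.0, S = (-2.2430, -10.251). ∠WSP = 75.2° gives SP at 75.000° from the x-axis; with |SP| = 17.2, P = (2.2087, 6.3630). ∠SPA = 144.3° gives PA at 39.300° from the x-axis; with |PA| = 21.5, A = (18.846, 19.981). Then |KA| = |A − K| = 15.993.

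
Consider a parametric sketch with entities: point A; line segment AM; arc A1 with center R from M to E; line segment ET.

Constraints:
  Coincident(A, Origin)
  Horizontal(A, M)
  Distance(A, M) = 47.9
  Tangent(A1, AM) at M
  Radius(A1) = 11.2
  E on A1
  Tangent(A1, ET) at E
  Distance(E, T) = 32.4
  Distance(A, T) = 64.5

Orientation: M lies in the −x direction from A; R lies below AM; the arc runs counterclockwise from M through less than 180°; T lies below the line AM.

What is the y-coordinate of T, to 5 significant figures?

-45.417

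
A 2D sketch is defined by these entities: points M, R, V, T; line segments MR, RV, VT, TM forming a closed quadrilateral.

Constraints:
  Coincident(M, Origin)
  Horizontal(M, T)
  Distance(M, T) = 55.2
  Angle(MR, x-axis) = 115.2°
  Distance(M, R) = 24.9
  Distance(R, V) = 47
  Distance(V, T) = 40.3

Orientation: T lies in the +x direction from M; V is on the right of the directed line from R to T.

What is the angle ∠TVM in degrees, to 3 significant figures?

118°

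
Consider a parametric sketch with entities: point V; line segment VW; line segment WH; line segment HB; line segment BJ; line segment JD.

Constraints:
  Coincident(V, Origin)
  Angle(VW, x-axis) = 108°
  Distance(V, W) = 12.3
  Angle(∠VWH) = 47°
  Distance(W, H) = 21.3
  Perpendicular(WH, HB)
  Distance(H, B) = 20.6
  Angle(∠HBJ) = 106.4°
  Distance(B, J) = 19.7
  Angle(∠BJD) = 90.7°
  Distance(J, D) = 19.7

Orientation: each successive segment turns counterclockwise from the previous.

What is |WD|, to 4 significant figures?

8.079

∠HBJ = 106.4° gives BJ at 44.60° from the x-axis; with |BJ| = 19.7, J = (17.92, -3.086). ∠BJD = 90.7° gives JD at 133.9° from the x-axis; with |JD| = 19.7, D = (4.257, 11.11). Then |WD| = |D − W| = 8.079.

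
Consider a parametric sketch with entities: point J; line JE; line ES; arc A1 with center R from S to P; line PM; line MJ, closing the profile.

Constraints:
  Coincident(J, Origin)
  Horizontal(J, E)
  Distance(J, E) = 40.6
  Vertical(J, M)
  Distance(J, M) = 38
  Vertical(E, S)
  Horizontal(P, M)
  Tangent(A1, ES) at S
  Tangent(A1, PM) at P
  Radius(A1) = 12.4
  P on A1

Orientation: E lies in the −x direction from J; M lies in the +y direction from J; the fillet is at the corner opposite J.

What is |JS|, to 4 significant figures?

48.00

J is at the origin; JE is horizontal with |JE| = 40.6 and E on the −x side, so E = (-40.60, 0.000). J and M share the same x with |JM| = 38.0 and M on the +y side, so M = (0.000, 38.00). The virtual corner opposite J is at (-40.60, 38.00). A1 meets ES tangentially, so RS is at right angles to ES and the tangent condition forces RP to be normal to PM, with radius 12.4, so the center R sits 12.4 in from both sides at R = (-28.20, 25.60). That places the tangent points at S = (-40.60, 25.60) on ES and P = (-28.20, 38.00) on PM. Then |JS| = |S − J| = 48.00.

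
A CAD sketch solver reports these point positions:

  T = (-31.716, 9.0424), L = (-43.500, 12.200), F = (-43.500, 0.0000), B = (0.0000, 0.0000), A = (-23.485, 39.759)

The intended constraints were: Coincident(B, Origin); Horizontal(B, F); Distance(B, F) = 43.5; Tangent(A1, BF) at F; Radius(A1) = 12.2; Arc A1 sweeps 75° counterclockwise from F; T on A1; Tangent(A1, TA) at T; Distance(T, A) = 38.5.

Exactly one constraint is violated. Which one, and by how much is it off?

Distance(T, A) = 38.5 — off by 6.70.

B = (0.00, 0.00) ✓; B.y = 0.00, F.y = 0.00 ✓; |BF| = 43.50 ✓; ∠(LF, FB) = 90.00° ✓; |LF| = 12.20 ✓; bearing(L→T) − bearing(L→F) = 75.00° ✓; |LT| = 12.20 ✓; ∠(LT, TA) = 90.00° ✓; |TA| = 31.80 ✗.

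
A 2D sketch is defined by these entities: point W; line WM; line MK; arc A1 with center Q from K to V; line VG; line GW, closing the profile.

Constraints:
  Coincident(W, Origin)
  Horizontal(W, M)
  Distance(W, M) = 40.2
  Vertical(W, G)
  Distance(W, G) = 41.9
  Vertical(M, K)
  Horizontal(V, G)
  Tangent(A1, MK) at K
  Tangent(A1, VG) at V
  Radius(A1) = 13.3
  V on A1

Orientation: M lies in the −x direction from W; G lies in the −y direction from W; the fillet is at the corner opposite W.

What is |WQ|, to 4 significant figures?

39.26

WG is vertical with |WG| = 41.9 and G on the −y side, so G = (0.000, -41.90). The virtual corner opposite W is at (-40.20, -41.90). A1 meets MK tangentially, so QK is at right angles to MK and since A1 is tangent to VG there, QV ⟂ VG, with radius 13.3, so the center Q sits 13.3 in from both sides at Q = (-26.90, -28.60). Then |WQ| = |Q − W| = 39.26.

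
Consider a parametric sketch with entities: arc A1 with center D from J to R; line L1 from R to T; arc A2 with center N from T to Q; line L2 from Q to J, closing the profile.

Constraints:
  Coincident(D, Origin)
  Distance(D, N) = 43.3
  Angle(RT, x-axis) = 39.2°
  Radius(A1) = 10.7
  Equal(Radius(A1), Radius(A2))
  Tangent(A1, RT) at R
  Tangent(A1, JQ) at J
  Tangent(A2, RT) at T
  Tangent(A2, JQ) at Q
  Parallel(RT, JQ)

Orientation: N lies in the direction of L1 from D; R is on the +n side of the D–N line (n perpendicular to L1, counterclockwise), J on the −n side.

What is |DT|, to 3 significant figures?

44.6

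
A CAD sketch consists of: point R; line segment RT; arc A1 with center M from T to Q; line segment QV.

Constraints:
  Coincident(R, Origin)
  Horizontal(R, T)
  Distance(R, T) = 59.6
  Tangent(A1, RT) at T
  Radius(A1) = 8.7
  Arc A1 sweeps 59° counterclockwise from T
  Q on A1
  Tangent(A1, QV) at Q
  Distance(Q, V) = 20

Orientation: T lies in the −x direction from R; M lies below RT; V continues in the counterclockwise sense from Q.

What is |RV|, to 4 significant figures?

80.25

R is at the origin; R and T share the same y with |RT| = 59.6 and T on the −x side, so T = (-59.60, 0.000). Tangency of A1 to RT means the radius MT is perpendicular to RT, so M = T + (0, -8.7) = (-59.60, -8.700). On A1, T sits at bearing 90° from M; a 59° counterclockwise sweep puts Q at bearing 149°, so Q = M + 8.7·(cos 149°, sin 149°) = (-67.06, -4.219). A1 meets QV tangentially, so MQ is at right angles to QV, so QV runs along (−sin 149°, cos 149°); with |QV| = 20.0, V = (-77.36, -21.36). Then |RV| = |V − R| = 80.25.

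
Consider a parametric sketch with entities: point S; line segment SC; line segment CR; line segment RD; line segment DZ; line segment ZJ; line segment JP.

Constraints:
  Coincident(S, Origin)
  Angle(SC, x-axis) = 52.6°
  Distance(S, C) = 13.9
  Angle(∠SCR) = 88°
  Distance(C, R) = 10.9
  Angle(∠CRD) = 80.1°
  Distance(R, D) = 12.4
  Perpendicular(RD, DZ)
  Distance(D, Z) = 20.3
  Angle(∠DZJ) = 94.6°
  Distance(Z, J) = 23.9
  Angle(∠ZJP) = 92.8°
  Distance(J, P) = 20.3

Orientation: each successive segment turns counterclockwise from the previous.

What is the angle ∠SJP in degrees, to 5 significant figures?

69.328°

∠DZJ = 94.6° gives ZJ at 59.900° from the x-axis; with |ZJ| = 23.9, J = (24.528, 18.102). ∠ZJP = 92.8° gives JP at 147.10° from the x-axis; with |JP| = 20.3, P = (7.4836, 29.129). Then cos ∠SJP = JS·JP / (|JS||JP|), giving 69.328°.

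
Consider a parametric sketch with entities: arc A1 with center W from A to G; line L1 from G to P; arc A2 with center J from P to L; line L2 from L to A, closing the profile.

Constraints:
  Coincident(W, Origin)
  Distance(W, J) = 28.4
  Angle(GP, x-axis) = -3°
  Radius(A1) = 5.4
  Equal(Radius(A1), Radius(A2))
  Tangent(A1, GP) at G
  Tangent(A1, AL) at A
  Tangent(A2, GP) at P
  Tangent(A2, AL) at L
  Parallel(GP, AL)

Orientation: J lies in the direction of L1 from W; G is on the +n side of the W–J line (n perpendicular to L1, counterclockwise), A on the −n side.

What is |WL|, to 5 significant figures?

28.909

The slot axis is L1's direction at -3.0°, so u = (cos -3.0°, sin -3.0°) = (0.99863, -0.052336) and n = (−sin -3.0°, cos -3.0°) = (0.052336, 0.99863). W is at the origin and J lies 28.4 along u from W, so J = 28.4·u = (28.361, -1.4863). Tangency of A1 to both parallel lines with radius 5.4 puts G and A at W ± 5.4·n: G = (0.28261, 5.3926), A = (-0.28261, -5.3926). Equal radii place P and L the same way about J: P = J + 5.4·n = (28.644, 3.9063), L = J − 5.4·n = (28.078, -6.8789). Then |WL| = |L − W| = 28.909.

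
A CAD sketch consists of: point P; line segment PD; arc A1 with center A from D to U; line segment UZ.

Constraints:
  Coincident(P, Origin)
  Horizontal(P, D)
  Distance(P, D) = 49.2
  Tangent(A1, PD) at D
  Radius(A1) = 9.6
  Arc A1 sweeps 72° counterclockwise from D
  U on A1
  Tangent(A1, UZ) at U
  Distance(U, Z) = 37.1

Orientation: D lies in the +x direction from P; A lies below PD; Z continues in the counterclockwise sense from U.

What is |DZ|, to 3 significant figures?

46.7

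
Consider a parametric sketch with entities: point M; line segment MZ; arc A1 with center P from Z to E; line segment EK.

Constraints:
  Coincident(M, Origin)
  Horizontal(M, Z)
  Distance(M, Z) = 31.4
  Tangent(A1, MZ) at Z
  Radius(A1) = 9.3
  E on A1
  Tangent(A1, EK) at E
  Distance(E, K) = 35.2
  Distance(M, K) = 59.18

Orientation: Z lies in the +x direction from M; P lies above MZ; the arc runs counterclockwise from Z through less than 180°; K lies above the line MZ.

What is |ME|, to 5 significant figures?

41.868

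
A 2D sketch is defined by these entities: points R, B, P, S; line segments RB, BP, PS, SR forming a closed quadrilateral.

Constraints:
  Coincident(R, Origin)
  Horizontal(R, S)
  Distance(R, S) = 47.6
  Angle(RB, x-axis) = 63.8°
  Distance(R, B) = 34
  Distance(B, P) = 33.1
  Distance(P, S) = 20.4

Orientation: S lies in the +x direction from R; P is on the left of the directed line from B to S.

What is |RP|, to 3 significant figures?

50.8

Checks: |BP| = 33.10 ✓; |PS| = 20.40 ✓.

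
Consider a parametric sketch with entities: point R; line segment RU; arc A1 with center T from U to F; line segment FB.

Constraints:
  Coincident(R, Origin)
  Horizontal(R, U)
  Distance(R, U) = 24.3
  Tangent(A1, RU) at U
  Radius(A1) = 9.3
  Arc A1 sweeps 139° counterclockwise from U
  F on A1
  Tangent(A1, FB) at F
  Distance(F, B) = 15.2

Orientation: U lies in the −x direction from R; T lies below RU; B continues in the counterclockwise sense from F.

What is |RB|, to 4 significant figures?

32.40

R is at the origin; RU is horizontal with |RU| = 24.3 and U on the −x side, so U = (-24.30, 0.000). Tangency of A1 to RU means the radius TU is perpendicular to RU, so T = U + (0, -9.3) = (-24.30, -9.300). On A1, U sits at bearing 90° from T; a 139° counterclockwise sweep puts F at bearing 229°, so F = T + 9.3·(cos 229°, sin 229°) = (-30.40, -16.32). Since A1 is tangent to FB there, TF ⟂ FB, so FB runs along (−sin 229°, cos 229°); with |FB| = 15.2, B = (-18.93, -26.29). Then |RB| = |B − R| = 32.40.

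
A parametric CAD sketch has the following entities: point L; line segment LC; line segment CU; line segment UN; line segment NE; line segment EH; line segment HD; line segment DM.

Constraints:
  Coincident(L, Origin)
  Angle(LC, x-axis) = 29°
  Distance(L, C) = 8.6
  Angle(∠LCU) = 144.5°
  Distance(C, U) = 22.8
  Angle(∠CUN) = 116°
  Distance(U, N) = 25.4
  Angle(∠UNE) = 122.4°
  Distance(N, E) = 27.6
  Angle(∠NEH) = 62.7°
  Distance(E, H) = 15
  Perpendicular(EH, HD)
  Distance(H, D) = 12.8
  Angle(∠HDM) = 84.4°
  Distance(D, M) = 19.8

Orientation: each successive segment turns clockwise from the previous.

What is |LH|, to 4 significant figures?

34.10

L is at the origin; LC runs at 29.0° with length 8.6, so C = (7.522, 4.169). ∠LCU = 144.5° gives CU at -6.500° from the x-axis; with |CU| = 22.8, U = (30.18, 1.588). ∠CUN = 116.0° gives UN at -70.50° from the x-axis; with |UN| = 25.4, N = (38.65, -22.35). ∠UNE = 122.4° gives NE at -128.1° from the x-axis; with |NE| = 27.6, E = (21.62, -44.07). ∠NEH = 62.7° gives EH at 114.6° from the x-axis; with |EH| = 15.0, H = (15.38, -30.44). Then |LH| = |H − L| = 34.10.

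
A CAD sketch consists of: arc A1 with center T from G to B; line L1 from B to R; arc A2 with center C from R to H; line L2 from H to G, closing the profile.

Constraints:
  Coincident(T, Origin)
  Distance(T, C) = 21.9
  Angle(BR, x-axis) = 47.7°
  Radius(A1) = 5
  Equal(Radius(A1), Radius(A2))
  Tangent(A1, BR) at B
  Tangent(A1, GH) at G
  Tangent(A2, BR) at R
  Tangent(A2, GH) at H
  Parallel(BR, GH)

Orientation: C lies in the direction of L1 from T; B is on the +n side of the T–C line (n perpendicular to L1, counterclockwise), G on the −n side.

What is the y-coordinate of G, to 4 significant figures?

-3.365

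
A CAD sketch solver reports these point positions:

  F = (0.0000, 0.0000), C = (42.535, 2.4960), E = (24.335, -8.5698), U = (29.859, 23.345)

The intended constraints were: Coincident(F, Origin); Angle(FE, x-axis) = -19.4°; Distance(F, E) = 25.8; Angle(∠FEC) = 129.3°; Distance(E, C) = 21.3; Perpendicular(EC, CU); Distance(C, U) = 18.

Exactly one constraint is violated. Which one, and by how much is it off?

Distance(C, U) = 18 — off by 6.40.

F = (0.00, 0.00) ✓; FE at -19.40° ✓; |FE| = 25.80 ✓; ∠FEC = 129.3° ✓; |EC| = 21.30 ✓; ∠(EC, CU) = 90.00° ✓; |CU| = 24.40 ✗.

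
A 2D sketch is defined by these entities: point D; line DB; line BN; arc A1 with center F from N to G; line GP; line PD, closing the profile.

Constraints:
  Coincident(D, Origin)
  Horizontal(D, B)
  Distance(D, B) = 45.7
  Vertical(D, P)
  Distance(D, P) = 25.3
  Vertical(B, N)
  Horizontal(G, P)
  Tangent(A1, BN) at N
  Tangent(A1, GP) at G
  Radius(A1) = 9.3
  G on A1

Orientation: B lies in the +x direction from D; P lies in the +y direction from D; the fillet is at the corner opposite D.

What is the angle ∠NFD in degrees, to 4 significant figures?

156.3°

D is at the origin; D and B share the same y with |DB| = 45.7 and B on the +x side, so B = (45.70, 0.000). DP is vertical with |DP| = 25.3 and P on the +y side, so P = (0.000, 25.30). The virtual corner opposite D is at (45.70, 25.30). A1 meets BN tangentially, so FN is at right angles to BN and the tangent condition forces FG to be normal to GP, with radius 9.3, so the center F sits 9.3 in from both sides at F = (36.40, 16.00). That places the tangent points at N = (45.70, 16.00) on BN and G = (36.40, 25.30) on GP. Then cos ∠NFD = FN·FD / (|FN||FD|), giving 156.3°.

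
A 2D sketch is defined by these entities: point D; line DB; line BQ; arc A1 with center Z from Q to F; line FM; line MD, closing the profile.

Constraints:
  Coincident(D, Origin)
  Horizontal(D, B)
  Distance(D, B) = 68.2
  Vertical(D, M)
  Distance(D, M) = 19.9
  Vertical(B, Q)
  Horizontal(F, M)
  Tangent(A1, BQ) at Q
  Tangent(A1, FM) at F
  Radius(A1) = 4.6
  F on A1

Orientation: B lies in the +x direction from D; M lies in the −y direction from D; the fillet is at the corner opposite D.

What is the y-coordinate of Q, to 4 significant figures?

-15.30

D is at the origin; DB is horizontal with |DB| = 68.2 and B on the +x side, so B = (68.20, 0.000). DM is vertical with |DM| = 19.9 and M on the −y side, so M = (0.000, -19.90). The virtual corner opposite D is at (68.20, -19.90). Tangency of A1 to BQ means the radius ZQ is perpendicular to BQ and since A1 is tangent to FM there, ZF ⟂ FM, with radius 4.6, so the center Z sits 4.6 in from both sides at Z = (63.60, -15.30). That places the tangent points at Q = (68.20, -15.30) on BQ and F = (63.60, -19.90) on FM. So Q.y = -15.30.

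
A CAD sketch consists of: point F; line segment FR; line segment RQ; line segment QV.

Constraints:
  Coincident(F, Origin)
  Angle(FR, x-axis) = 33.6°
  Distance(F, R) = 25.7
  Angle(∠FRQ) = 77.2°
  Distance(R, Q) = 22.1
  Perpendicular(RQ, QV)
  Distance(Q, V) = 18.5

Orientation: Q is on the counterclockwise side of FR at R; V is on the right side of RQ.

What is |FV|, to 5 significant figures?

46.548

∠FRQ = 77.2°, so RQ runs at 33.6° + (180° − 77.2°) = 136.40° from the x-axis; with |RQ| = 22.1, Q = R + 22.1·(cos 136.40°, sin 136.40°) = (5.4019, 29.463). RQ ⟂ QV; with |QV| = 18.5 on the right of RQ, V = Q + 18.5·(0.68962, 0.72417) = (18.160, 42.860). Then |FV| = |V − F| = 46.548.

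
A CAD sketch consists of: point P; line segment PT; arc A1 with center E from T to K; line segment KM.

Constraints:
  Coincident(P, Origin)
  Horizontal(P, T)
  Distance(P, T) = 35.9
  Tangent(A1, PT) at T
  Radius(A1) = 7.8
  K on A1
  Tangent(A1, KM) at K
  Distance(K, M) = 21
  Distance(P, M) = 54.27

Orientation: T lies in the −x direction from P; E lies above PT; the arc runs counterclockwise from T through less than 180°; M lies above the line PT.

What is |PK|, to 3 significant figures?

33.8

P is at the origin; P and T share the same y with |PT| = 35.9 and T on the −x side, so T = (-35.9, 0.00). Tangency of A1 to PT means the radius ET is perpendicular to PT, so E = T + (0, 7.8) = (-35.9, 7.80). Since EK ⟂ KM (tangency), |EM| = √(7.8² + 21.0²) = 22.4 regardless of where K sits on A1. So M lies on both circle(P, 54.27) and circle(E, 22.4); the above-PT intersection is M = (-46.9, 27.3). K is the foot of the tangent from M: K = (-30.9, 13.8).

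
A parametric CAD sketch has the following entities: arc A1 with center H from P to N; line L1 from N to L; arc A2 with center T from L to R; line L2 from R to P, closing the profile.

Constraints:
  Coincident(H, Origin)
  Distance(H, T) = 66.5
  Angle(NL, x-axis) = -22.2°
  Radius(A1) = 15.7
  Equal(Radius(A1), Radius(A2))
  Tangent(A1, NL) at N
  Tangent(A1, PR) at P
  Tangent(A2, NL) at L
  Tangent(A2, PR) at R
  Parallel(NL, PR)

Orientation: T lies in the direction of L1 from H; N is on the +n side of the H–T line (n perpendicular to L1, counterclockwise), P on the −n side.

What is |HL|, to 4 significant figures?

68.33

The slot axis is L1's direction at -22.2°, so u = (cos -22.2°, sin -22.2°) = (0.9259, -0.3778) and n = (−sin -22.2°, cos -22.2°) = (0.3778, 0.9259). H is at the origin and T lies 66.5 along u from H, so T = 66.5·u = (61.57, -25.13). Tangency of A1 to both parallel lines with radius 15.7 puts N and P at H ± 15.7·n: N = (5.932, 14.54), P = (-5.932, -14.54). Equal radii place L and R the same way about T: L = T + 15.7·n = (67.50, -10.59), R = T − 15.7·n = (55.64, -39.66). Then |HL| = |L − H| = 68.33.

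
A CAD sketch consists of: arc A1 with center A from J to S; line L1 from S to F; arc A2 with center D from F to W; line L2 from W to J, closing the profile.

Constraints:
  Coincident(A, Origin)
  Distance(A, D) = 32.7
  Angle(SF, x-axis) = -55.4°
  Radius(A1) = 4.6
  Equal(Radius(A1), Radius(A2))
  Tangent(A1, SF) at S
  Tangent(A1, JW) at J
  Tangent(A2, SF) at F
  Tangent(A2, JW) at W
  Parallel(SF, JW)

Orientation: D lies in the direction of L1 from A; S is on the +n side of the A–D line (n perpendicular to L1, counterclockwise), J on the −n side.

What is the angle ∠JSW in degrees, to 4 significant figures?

74.29°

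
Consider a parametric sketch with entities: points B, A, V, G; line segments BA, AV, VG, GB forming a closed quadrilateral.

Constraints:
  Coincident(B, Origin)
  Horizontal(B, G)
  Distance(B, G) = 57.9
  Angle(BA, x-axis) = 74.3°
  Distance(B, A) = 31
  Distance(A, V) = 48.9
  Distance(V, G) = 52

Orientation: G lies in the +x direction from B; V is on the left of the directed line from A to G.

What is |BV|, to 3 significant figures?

73.4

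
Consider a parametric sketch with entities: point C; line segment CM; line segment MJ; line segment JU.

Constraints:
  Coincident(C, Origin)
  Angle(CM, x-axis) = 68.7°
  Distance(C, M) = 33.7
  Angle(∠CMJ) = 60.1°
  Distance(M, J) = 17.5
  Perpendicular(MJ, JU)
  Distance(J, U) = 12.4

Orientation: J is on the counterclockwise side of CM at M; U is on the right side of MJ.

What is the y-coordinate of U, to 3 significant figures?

41.0

∠CMJ = 60.1°, so MJ runs at 68.7° + (180° − 60.1°) = 189° from the x-axis; with |MJ| = 17.5, J = M + 17.5·(cos 189°, sin 189°) = (-5.06, 28.8). MJ ⟂ JU; with |JU| = 12.4 on the right of MJ, U = J + 12.4·(-0.150, 0.989) = (-6.92, 41.0). So U.y = 41.0.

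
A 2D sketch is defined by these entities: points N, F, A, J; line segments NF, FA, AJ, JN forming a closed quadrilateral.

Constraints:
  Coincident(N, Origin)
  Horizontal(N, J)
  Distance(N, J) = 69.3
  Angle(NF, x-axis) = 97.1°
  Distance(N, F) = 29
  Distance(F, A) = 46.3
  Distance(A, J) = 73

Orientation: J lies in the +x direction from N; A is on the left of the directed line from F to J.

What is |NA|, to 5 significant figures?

67.918

N is at the origin; NJ is horizontal with |NJ| = 69.3 and J in +x, so J = (69.3, 0). NF runs at 97.1° with |NF| = 29.0, so F = (-3.5844, 28.778). A is determined by |FA| = 46.3 and |AJ| = 73.0 together: it lies at the intersection of circle(F, 46.3) and circle(J, 73.0). With |FJ| = 78.360, the foot of the radical line on FJ is 18.855 from F and the perpendicular offset is √(46.3² − 18.855²) = 42.287. Taking the left-of-FJ solution: A = (29.483, 61.185).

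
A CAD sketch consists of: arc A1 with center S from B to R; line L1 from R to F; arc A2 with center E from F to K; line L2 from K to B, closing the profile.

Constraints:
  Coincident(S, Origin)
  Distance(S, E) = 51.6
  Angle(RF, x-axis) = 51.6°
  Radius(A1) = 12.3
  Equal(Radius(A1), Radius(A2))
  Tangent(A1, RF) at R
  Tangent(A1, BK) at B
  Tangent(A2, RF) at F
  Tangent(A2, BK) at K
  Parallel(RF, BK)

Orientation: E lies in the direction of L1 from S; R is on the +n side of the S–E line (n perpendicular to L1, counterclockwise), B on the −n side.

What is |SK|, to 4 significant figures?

53.05

The slot axis is L1's direction at 51.6°, so u = (cos 51.6°, sin 51.6°) = (0.6211, 0.7837) and n = (−sin 51.6°, cos 51.6°) = (-0.7837, 0.6211). S is at the origin and E lies 51.6 along u from S, so E = 51.6·u = (32.05, 40.44). Tangency of A1 to both parallel lines with radius 12.3 puts R and B at S ± 12.3·n: R = (-9.639, 7.640), B = (9.639, -7.640). Equal radii place F and K the same way about E: F = E + 12.3·n = (22.41, 48.08), K = E − 12.3·n = (41.69, 32.80). Then |SK| = |K − S| = 53.05.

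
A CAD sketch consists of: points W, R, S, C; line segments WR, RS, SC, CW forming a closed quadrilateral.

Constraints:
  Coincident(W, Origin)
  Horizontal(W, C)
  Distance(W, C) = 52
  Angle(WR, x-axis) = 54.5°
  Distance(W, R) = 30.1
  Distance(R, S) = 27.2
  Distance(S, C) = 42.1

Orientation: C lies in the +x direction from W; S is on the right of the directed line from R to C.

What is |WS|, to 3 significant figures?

10.1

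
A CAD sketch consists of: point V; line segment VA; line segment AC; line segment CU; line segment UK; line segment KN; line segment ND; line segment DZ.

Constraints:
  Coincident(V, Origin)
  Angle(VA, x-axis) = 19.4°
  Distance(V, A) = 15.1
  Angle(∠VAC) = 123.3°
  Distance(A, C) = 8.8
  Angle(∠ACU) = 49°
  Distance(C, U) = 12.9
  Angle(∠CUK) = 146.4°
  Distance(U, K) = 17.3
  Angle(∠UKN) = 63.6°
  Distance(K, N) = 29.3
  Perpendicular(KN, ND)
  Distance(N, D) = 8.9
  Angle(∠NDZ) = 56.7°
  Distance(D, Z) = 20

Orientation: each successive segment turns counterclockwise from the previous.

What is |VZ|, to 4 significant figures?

13.46

V is at the origin; VA runs at 19.4° with length 15.1, so A = (14.24, 5.016). ∠VAC = 123.3° gives AC at 76.10° from the x-axis; with |AC| = 8.8, C = (16.36, 13.56). ∠ACU = 49.0° gives CU at -152.9° from the x-axis; with |CU| = 12.9, U = (4.873, 7.681). ∠CUK = 146.4° gives UK at -119.3° from the x-axis; with |UK| = 17.3, K = (-3.593, -7.405). ∠UKN = 63.6° gives KN at -2.900° from the x-axis; with |KN| = 29.3, N = (25.67, -8.888). KN is perpendicular to ND, so ND runs at 87.10°; with |ND| = 8.9, D = (26.12, 0.0008395). ∠NDZ = 56.7° gives DZ at -149.6° from the x-axis; with |DZ| = 20.0, Z = (8.869, -10.12). Then |VZ| = |Z − V| = 13.46.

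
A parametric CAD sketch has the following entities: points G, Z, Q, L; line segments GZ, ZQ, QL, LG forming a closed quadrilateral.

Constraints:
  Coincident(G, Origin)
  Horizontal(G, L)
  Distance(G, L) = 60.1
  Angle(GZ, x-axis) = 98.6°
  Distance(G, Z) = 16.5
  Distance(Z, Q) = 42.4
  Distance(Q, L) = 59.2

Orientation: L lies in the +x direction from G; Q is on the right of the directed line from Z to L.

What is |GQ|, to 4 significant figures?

25.95

G is at the origin; G and L share the same y with |GL| = 60.1 and L in +x, so L = (60.1, 0). GZ runs at 98.6° with |GZ| = 16.5, so Z = (-2.467, 16.31). Q is determined by |ZQ| = 42.4 and |QL| = 59.2 together: it lies at the intersection of circle(Z, 42.4) and circle(L, 59.2). With |ZL| = 64.66, the foot of the radical line on ZL is 19.13 from Z and the perpendicular offset is √(42.4² − 19.13²) = 37.84. Taking the right-of-ZL solution: Q = (6.497, -25.13).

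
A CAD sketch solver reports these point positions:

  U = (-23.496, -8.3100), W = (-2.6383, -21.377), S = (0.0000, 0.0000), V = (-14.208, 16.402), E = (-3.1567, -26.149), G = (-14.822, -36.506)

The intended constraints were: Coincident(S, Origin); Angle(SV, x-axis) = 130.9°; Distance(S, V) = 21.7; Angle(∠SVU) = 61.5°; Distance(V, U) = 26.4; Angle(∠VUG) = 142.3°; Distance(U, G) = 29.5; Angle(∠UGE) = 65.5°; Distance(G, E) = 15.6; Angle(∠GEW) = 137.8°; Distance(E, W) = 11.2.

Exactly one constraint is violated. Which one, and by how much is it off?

Distance(E, W) = 11.2 — off by 6.40.

S = (0.00, 0.00) ✓; SV at 130.9° ✓; |SV| = 21.70 ✓; ∠SVU = 61.50° ✓; |VU| = 26.40 ✓; ∠VUG = 142.3° ✓; |UG| = 29.50 ✓; ∠UGE = 65.50° ✓; |GE| = 15.60 ✓; ∠GEW = 137.8° ✓; |EW| = 4.800 ✗.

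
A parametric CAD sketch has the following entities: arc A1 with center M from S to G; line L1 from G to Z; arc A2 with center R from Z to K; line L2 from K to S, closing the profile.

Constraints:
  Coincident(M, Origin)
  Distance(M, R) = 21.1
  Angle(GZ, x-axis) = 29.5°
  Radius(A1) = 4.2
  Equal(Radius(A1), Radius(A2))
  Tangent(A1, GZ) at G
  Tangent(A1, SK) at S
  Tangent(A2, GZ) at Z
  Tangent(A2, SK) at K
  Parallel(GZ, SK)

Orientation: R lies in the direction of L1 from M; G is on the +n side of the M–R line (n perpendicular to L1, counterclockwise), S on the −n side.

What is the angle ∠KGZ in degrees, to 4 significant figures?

21.71°

The slot axis is L1's direction at 29.5°, so u = (cos 29.5°, sin 29.5°) = (0.8704, 0.4924) and n = (−sin 29.5°, cos 29.5°) = (-0.4924, 0.8704). M is at the origin and R lies 21.1 along u from M, so R = 21.1·u = (18.36, 10.39). Tangency of A1 to both parallel lines with radius 4.2 puts G and S at M ± 4.2·n: G = (-2.068, 3.655), S = (2.068, -3.655). Equal radii place Z and K the same way about R: Z = R + 4.2·n = (16.30, 14.05), K = R − 4.2·n = (20.43, 6.735). Then cos ∠KGZ = GK·GZ / (|GK||GZ|), giving 21.71°.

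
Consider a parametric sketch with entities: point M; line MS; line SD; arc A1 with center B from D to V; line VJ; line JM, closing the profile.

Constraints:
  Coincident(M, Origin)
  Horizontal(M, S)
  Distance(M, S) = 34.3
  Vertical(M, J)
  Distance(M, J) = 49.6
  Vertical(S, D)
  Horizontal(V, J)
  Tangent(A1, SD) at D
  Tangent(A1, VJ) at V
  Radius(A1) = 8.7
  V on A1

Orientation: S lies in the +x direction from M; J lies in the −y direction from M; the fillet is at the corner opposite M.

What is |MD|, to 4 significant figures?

53.38

The virtual corner opposite M is at (34.30, -49.60). Since A1 is tangent to SD there, BD ⟂ SD and A1 meets VJ tangentially, so BV is at right angles to VJ, with radius 8.7, so the center B sits 8.7 in from both sides at B = (25.60, -40.90). That places the tangent points at D = (34.30, -40.90) on SD and V = (25.60, -49.60) on VJ. Then |MD| = |D − M| = 53.38.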